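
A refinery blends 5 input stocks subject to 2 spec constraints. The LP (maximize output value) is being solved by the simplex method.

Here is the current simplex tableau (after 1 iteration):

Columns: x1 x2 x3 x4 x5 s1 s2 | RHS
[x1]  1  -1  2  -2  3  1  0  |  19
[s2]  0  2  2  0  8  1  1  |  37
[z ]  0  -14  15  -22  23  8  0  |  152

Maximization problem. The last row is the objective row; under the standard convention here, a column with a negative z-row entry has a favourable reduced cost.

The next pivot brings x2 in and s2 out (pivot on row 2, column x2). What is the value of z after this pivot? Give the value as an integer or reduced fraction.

Minimum ratio for x2: 37/2 = 37/2.
z changes by −(z-row coeff of x2)·ratio = −(-14)·(37/2) = 259.
New z = 152 + 259 = 411.

411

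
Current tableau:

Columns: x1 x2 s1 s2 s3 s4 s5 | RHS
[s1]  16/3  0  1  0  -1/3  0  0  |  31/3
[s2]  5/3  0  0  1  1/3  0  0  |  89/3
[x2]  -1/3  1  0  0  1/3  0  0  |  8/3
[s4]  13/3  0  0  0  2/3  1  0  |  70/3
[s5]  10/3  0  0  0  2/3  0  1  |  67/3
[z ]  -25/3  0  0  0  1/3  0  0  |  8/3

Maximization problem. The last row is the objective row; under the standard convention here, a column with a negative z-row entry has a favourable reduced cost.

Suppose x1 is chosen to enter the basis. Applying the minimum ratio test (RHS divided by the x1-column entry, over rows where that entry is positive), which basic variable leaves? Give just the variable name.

s1

Ratios: row 1 (s1): (31/3)/(16/3) = 31/16; row 2 (s2): (89/3)/(5/3) = 89/5; row 3 (x2): entry -1/3 ≤ 0, skip; row 4 (s4): (70/3)/(13/3) = 70/13; row 5 (s5): (67/3)/(10/3) = 67/10.
Minimum ratio 31/16 is in the s1 row, so s1 leaves.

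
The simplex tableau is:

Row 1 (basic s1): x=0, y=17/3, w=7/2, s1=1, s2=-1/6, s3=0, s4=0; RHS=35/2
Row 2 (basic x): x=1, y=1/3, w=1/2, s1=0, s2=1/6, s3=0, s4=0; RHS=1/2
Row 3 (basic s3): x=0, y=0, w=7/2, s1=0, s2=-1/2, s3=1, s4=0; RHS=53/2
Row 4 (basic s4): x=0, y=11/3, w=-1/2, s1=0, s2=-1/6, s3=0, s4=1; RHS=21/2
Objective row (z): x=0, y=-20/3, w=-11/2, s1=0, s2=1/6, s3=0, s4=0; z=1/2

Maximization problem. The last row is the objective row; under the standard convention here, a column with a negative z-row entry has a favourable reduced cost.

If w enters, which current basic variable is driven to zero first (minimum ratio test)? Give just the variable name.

Ratios: row 1 (s1): (35/2)/(7/2) = 5; row 2 (x): (1/2)/(1/2) = 1; row 3 (s3): (53/2)/(7/2) = 53/7; row 4 (s4): entry -1/2 ≤ 0, skip.
Minimum ratio 1 is in the x row, so x leaves.

x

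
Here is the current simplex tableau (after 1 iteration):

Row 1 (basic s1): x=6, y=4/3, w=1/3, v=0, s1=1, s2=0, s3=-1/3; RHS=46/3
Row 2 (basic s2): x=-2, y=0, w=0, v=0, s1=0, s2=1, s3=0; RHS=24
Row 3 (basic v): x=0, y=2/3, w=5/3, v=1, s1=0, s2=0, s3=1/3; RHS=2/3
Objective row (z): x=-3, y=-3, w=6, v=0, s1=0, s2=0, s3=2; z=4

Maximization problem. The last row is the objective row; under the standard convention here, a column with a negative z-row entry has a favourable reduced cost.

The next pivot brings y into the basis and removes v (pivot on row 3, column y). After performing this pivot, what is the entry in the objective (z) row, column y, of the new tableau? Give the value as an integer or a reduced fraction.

Pivot element is row 3, column y: 2/3.
Normalize row 3: new (row 3, y) = (2/3)/(2/3) = 1.
z-row ← z-row − (-3)·(new row 3): -3 − (-3)·1 = 0.

0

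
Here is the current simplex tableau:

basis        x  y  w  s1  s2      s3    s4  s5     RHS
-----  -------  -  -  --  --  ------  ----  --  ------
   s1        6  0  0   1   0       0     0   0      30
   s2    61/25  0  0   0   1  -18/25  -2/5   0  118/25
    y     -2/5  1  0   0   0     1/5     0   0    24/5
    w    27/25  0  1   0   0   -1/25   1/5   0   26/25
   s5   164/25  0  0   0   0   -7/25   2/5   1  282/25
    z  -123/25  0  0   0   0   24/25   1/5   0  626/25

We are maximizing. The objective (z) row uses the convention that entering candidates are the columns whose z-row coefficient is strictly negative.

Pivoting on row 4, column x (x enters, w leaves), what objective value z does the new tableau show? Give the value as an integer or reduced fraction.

Minimum ratio for x: (26/25)/(27/25) = 26/27.
z changes by −(z-row coeff of x)·ratio = −(-123/25)·(26/27) = 1066/225.
New z = 626/25 + (1066/225) = 268/9.

268/9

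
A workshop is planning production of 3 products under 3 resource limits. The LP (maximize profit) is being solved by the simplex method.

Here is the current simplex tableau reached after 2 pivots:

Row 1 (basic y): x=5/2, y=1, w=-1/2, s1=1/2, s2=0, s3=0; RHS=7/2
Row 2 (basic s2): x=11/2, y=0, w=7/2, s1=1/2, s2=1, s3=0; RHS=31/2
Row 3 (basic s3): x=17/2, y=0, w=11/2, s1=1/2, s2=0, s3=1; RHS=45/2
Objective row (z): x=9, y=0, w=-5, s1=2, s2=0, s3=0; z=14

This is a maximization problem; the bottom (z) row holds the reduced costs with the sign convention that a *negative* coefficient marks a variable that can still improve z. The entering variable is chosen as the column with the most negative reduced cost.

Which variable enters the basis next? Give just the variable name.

w

Objective-row coefficients: x: 9, y: 0, w: -5, s1: 2, s2: 0, s3: 0.
The most negative is -5 in column w, so w enters.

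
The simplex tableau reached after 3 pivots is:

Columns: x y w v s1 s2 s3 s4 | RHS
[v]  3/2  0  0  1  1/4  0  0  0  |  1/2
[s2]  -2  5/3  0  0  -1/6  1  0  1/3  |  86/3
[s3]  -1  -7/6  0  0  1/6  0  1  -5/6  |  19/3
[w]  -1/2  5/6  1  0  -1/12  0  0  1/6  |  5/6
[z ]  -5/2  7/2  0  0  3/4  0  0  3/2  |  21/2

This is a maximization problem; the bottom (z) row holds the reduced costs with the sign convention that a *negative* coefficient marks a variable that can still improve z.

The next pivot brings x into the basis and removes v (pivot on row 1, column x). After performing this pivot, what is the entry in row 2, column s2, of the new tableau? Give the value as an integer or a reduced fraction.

1

Pivot element is row 1, column x: 3/2.
Normalize row 1: new (row 1, s2) = 0/(3/2) = 0.
row 2 ← row 2 − (-2)·(new row 1): 1 − (-2)·0 = 1.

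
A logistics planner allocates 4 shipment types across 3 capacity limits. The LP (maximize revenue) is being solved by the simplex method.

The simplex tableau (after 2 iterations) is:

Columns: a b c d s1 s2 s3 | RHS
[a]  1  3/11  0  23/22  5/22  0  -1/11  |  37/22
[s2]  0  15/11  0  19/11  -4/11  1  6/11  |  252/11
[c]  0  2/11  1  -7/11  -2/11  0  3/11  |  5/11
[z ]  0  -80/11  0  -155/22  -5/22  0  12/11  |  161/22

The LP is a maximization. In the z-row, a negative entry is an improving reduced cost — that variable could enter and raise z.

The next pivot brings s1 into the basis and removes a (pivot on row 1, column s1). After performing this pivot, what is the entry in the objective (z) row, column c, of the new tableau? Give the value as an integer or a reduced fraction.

Pivot element is row 1, column s1: 5/22.
Normalize row 1: new (row 1, c) = 0/(5/22) = 0.
z-row ← z-row − (-5/22)·(new row 1): 0 − (-5/22)·0 = 0.

0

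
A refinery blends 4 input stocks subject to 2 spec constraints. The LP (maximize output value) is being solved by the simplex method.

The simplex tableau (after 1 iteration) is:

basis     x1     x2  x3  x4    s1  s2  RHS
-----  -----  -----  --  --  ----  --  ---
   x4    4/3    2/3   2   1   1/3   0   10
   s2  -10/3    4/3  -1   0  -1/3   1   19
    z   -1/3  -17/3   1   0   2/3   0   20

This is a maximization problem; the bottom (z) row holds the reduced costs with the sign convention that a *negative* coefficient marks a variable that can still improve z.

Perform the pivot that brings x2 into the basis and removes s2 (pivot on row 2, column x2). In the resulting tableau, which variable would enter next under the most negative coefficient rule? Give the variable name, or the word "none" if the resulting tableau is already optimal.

Pivot element 4/3. New z-row = old z-row − (-17/3)·(row 2/(4/3)).
Updated z-row coefficients: x1: -29/2, x2: 0, x3: -13/4, x4: 0, s1: -3/4, s2: 17/4.
The most negative is -29/2 in column x1, so x1 would enter next.

x1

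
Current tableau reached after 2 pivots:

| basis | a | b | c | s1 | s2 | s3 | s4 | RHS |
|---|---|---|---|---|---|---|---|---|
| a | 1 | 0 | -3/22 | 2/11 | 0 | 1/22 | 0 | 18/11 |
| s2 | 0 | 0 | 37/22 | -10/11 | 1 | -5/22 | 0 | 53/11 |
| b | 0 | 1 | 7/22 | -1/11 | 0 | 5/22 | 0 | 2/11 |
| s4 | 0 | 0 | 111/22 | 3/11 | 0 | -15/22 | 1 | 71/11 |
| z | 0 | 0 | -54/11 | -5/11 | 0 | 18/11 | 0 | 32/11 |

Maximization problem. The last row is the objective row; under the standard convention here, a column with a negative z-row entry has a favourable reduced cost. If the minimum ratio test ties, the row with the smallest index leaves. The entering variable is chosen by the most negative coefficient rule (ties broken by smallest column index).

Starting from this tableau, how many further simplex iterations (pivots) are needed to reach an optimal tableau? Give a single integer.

pivot: c in, b out → z = 40/7
pivot: s1 in, s4 out → z = 115/12
pivot: b in, a out → z = 11
No improving column remains; optimal.

3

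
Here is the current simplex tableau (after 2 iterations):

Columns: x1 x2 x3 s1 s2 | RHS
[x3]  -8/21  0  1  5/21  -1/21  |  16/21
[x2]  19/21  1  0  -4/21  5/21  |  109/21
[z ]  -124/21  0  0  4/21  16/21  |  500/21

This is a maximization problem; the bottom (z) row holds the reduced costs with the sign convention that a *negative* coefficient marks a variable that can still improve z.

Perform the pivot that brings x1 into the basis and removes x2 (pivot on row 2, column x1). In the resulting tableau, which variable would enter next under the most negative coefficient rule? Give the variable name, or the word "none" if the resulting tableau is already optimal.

Pivot element 19/21. New z-row = old z-row − (-124/21)·(row 2/(19/21)).
Updated z-row coefficients: x1: 0, x2: 124/19, x3: 0, s1: -20/19, s2: 44/19.
The most negative is -20/19 in column s1, so s1 would enter next.

s1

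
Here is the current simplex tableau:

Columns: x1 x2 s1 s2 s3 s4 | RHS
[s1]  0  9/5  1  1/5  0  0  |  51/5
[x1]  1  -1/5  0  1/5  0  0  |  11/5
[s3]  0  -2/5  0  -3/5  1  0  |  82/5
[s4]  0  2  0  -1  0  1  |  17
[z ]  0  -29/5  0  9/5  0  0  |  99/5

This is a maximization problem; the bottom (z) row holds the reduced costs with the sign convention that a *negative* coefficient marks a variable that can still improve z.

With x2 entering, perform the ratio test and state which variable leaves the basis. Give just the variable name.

s1

Ratios: row 1 (s1): (51/5)/(9/5) = 17/3; row 2 (x1): entry -1/5 ≤ 0, skip; row 3 (s3): entry -2/5 ≤ 0, skip; row 4 (s4): 17/2 = 17/2.
Minimum ratio 17/3 is in the s1 row, so s1 leaves.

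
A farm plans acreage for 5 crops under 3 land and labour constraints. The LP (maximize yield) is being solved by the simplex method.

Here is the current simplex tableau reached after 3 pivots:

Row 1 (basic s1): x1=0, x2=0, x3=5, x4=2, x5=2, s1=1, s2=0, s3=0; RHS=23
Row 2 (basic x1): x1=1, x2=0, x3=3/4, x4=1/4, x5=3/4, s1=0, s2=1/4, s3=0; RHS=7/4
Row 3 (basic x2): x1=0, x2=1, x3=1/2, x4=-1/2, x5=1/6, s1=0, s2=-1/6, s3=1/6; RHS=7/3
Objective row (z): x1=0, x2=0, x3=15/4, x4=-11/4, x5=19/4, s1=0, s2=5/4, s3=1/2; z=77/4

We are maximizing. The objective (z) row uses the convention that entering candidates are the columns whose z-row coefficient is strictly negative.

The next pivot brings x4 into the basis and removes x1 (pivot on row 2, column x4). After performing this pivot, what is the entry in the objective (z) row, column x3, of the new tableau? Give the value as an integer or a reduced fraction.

12

Pivot element is row 2, column x4: 1/4.
Normalize row 2: new (row 2, x3) = (3/4)/(1/4) = 3.
z-row ← z-row − (-11/4)·(new row 2): 15/4 − (-11/4)·3 = 12.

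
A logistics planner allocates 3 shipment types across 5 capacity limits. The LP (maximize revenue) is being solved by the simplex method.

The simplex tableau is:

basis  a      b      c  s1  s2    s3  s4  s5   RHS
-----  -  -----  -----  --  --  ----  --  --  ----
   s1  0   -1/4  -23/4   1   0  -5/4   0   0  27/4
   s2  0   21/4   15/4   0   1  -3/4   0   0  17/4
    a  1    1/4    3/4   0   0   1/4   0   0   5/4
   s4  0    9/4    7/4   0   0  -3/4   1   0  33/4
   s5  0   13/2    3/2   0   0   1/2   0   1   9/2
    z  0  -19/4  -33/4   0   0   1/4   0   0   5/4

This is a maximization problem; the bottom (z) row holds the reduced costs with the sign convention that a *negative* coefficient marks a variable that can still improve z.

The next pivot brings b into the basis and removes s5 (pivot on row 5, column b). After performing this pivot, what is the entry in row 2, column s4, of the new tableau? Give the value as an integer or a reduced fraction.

Pivot element is row 5, column b: 13/2.
Normalize row 5: new (row 5, s4) = 0/(13/2) = 0.
row 2 ← row 2 − (21/4)·(new row 5): 0 − (21/4)·0 = 0.

0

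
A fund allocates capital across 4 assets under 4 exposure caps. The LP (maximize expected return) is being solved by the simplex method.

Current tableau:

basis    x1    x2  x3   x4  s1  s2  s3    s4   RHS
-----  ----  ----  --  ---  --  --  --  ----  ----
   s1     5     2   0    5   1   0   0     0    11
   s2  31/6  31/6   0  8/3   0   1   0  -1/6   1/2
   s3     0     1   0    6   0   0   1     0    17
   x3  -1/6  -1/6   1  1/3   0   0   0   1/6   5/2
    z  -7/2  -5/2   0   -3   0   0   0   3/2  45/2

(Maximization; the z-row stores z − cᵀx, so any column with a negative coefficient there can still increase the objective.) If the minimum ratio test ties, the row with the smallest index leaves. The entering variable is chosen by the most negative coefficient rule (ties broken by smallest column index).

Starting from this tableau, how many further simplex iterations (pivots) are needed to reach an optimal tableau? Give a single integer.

pivot: x1 in, s2 out → z = 708/31
pivot: x4 in, x1 out → z = 369/16
No improving column remains; optimal.

2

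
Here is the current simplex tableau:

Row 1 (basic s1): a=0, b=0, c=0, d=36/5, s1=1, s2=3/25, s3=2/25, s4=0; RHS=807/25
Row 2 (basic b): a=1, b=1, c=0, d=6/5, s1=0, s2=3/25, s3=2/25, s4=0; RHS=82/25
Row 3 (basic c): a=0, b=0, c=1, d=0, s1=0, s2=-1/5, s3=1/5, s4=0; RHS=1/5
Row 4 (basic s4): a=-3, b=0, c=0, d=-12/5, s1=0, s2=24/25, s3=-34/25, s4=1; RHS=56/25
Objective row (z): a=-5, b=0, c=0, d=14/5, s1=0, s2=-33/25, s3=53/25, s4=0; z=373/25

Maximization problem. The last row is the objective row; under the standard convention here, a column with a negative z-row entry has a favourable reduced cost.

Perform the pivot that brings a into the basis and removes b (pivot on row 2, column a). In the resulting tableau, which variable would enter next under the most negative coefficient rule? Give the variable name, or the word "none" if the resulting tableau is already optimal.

Pivot element 1. New z-row = old z-row − (-5)·(row 2/1).
Updated z-row coefficients: a: 0, b: 5, c: 0, d: 44/5, s1: 0, s2: -18/25, s3: 63/25, s4: 0.
The most negative is -18/25 in column s2, so s2 would enter next.

s2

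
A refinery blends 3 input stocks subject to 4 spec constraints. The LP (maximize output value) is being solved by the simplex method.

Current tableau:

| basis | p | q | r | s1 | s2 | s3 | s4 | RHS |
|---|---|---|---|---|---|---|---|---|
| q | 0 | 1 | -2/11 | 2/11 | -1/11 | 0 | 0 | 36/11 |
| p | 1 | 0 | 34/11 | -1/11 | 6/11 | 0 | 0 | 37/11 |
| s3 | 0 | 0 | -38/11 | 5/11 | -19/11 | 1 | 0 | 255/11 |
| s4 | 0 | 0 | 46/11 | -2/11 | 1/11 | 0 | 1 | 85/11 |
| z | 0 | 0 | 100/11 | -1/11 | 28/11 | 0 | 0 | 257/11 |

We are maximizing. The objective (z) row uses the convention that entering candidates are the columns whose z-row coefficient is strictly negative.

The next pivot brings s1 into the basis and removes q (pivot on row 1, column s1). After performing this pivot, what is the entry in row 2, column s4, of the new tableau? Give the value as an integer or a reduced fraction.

Pivot element is row 1, column s1: 2/11.
Normalize row 1: new (row 1, s4) = 0/(2/11) = 0.
row 2 ← row 2 − (-1/11)·(new row 1): 0 − (-1/11)·0 = 0.

0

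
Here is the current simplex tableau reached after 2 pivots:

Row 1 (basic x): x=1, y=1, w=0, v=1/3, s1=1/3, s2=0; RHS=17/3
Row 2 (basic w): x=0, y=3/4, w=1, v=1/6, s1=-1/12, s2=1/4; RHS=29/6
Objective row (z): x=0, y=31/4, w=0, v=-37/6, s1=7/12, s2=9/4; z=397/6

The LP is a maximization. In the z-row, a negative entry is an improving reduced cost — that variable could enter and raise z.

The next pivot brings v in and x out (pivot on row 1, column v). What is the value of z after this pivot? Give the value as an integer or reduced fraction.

171

Minimum ratio for v: (17/3)/(1/3) = 17.
z changes by −(z-row coeff of v)·ratio = −(-37/6)·17 = 629/6.
New z = 397/6 + (629/6) = 171.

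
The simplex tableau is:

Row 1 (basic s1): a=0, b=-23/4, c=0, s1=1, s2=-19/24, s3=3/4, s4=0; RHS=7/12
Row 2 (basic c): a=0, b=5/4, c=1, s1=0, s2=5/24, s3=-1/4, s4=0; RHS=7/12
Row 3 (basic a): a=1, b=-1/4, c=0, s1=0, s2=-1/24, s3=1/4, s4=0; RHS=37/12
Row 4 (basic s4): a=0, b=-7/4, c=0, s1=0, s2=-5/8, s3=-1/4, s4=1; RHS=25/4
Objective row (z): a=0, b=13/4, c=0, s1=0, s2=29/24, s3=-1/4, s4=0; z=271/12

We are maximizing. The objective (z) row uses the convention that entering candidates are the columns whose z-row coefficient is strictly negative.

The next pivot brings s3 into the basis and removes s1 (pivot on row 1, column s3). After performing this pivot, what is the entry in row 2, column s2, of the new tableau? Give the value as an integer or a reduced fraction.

-1/18

Pivot element is row 1, column s3: 3/4.
Normalize row 1: new (row 1, s2) = (-19/24)/(3/4) = -19/18.
row 2 ← row 2 − (-1/4)·(new row 1): 5/24 − (-1/4)·(-19/18) = -1/18.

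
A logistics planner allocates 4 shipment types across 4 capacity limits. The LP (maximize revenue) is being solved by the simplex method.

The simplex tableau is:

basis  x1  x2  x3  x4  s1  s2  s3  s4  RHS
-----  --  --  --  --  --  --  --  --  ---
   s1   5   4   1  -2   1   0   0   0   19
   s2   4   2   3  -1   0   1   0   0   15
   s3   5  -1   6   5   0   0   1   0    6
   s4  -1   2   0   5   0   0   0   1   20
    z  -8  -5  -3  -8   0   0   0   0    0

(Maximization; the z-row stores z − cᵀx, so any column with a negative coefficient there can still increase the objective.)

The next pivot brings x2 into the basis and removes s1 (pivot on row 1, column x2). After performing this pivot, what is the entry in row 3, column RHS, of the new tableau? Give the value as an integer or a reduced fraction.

43/4

Pivot element is row 1, column x2: 4.
Normalize row 1: new (row 1, RHS) = 19/4 = 19/4.
row 3 ← row 3 − (-1)·(new row 1): 6 − (-1)·(19/4) = 43/4.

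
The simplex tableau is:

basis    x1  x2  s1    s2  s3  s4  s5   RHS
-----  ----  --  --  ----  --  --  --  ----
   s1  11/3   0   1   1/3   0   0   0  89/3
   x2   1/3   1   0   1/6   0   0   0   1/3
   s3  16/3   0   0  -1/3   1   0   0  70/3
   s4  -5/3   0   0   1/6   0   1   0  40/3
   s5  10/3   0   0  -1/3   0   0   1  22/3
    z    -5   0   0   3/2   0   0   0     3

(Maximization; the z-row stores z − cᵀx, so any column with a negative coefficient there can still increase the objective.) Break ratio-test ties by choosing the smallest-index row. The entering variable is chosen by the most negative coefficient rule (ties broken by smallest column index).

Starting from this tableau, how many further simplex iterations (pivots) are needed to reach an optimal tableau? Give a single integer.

1

pivot: x1 in, x2 out → z = 8
No improving column remains; optimal.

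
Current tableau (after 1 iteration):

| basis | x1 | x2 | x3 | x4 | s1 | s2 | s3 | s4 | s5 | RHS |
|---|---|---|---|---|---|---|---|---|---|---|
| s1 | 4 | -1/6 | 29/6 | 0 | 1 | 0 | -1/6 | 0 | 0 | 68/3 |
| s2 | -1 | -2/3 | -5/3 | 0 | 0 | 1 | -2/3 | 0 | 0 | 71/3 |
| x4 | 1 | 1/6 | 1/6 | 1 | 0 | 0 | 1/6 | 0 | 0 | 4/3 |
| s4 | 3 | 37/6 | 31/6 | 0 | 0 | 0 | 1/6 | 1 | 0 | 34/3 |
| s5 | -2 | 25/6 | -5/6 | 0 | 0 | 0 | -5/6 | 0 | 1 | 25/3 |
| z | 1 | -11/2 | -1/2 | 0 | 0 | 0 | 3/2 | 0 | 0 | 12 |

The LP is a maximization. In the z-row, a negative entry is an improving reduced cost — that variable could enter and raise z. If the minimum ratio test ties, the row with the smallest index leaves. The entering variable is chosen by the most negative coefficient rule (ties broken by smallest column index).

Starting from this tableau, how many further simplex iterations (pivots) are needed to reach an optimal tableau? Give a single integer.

pivot: x2 in, s4 out → z = 818/37
No improving column remains; optimal.

1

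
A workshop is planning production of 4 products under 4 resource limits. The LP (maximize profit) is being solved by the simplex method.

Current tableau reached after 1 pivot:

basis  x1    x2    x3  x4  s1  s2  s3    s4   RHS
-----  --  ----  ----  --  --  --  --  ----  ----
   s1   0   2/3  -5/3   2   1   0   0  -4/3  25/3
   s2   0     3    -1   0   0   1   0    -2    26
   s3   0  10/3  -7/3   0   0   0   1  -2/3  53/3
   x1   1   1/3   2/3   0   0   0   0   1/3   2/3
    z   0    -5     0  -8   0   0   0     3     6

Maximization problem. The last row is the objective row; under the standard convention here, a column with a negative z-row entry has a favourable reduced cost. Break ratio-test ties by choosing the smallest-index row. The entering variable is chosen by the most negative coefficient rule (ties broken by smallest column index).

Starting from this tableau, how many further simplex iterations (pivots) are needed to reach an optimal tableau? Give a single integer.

pivot: x4 in, s1 out → z = 118/3
pivot: x3 in, x1 out → z = 46
No improving column remains; optimal.

2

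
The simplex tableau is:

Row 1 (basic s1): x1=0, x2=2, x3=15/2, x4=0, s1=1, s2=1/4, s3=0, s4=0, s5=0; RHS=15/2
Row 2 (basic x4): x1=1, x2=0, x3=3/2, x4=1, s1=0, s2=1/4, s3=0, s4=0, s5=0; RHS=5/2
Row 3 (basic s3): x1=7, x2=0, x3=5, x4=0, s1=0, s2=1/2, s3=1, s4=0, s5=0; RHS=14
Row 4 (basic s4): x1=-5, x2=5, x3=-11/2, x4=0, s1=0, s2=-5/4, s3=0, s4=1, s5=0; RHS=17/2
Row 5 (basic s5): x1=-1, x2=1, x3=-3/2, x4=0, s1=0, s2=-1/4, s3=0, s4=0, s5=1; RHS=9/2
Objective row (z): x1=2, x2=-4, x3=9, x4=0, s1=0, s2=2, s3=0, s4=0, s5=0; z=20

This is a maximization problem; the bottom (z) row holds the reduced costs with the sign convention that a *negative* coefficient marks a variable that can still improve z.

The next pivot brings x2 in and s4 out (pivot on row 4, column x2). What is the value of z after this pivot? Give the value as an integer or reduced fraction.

Minimum ratio for x2: (17/2)/5 = 17/10.
z changes by −(z-row coeff of x2)·ratio = −(-4)·(17/10) = 34/5.
New z = 20 + (34/5) = 134/5.

134/5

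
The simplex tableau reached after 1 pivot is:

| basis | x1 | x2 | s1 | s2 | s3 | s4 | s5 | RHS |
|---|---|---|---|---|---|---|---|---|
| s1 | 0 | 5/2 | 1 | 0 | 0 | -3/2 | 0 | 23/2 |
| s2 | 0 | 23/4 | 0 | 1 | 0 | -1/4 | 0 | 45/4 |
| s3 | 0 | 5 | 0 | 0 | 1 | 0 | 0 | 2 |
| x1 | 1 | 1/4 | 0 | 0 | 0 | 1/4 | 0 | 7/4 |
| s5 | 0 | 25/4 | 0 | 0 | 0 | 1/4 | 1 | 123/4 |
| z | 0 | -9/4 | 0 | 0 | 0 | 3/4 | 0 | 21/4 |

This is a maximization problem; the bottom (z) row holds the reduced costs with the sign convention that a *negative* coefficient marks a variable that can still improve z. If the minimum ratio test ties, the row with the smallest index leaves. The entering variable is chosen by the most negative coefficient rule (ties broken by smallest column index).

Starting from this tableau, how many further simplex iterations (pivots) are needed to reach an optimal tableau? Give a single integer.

pivot: x2 in, s3 out → z = 123/20
No improving column remains; optimal.

1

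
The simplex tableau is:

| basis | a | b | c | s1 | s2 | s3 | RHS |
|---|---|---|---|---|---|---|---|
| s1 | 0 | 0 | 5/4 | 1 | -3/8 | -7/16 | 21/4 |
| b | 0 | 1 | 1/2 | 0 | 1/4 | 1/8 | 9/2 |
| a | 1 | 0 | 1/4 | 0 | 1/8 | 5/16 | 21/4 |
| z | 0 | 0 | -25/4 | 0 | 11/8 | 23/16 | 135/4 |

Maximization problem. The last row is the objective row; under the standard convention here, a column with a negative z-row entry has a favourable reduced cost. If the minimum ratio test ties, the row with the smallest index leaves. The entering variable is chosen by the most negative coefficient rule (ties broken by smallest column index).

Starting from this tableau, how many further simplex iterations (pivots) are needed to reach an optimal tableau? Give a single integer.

2

pivot: c in, s1 out → z = 60
pivot: s3 in, b out → z = 66
No improving column remains; optimal.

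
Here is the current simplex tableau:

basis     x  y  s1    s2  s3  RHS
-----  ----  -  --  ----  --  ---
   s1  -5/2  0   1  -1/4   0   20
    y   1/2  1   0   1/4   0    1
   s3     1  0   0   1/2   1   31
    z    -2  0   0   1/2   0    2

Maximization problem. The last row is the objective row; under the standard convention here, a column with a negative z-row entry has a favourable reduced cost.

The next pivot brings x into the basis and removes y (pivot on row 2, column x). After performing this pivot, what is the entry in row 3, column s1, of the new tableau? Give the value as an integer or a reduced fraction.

Pivot element is row 2, column x: 1/2.
Normalize row 2: new (row 2, s1) = 0/(1/2) = 0.
row 3 ← row 3 − 1·(new row 2): 0 − 1·0 = 0.

0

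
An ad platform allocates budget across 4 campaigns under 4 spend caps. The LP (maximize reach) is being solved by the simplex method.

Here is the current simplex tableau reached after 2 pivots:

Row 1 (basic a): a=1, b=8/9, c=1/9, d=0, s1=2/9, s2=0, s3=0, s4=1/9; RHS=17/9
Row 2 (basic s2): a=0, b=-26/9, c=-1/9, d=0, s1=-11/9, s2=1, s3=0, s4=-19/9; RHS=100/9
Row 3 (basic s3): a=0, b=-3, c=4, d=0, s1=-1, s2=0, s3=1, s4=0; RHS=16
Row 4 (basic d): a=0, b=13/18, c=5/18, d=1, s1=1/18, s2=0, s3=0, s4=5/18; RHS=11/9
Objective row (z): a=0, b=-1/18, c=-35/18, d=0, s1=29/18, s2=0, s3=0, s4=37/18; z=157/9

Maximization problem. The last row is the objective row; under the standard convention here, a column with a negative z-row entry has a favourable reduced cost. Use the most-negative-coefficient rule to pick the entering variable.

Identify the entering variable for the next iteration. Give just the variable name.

c

Objective-row coefficients: a: 0, b: -1/18, c: -35/18, d: 0, s1: 29/18, s2: 0, s3: 0, s4: 37/18.
The most negative is -35/18 in column c, so c enters.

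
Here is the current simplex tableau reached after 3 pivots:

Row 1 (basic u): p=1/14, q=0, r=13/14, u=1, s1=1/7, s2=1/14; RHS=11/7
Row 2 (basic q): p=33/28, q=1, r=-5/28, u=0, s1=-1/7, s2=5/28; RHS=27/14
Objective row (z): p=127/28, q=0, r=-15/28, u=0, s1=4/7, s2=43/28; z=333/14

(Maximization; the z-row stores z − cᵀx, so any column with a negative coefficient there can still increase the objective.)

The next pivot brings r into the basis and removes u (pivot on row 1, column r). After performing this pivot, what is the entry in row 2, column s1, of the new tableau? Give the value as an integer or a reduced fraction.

Pivot element is row 1, column r: 13/14.
Normalize row 1: new (row 1, s1) = (1/7)/(13/14) = 2/13.
row 2 ← row 2 − (-5/28)·(new row 1): -1/7 − (-5/28)·(2/13) = -3/26.

-3/26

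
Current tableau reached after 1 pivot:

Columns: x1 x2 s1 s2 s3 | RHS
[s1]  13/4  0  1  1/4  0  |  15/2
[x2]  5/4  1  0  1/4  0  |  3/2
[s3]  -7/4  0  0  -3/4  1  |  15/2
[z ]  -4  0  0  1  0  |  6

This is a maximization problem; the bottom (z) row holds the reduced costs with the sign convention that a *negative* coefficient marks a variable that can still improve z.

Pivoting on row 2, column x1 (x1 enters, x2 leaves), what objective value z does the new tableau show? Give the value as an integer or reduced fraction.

Minimum ratio for x1: (3/2)/(5/4) = 6/5.
z changes by −(z-row coeff of x1)·ratio = −(-4)·(6/5) = 24/5.
New z = 6 + (24/5) = 54/5.

54/5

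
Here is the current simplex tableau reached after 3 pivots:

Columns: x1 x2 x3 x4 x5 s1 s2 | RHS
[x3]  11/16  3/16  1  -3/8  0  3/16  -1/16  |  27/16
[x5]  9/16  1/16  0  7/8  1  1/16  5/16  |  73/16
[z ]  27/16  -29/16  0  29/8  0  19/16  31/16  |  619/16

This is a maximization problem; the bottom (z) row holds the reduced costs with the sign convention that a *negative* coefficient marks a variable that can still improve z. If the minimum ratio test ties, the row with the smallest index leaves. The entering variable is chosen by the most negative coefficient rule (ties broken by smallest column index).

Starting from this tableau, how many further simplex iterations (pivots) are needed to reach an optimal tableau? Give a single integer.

pivot: x2 in, x3 out → z = 55
No improving column remains; optimal.

1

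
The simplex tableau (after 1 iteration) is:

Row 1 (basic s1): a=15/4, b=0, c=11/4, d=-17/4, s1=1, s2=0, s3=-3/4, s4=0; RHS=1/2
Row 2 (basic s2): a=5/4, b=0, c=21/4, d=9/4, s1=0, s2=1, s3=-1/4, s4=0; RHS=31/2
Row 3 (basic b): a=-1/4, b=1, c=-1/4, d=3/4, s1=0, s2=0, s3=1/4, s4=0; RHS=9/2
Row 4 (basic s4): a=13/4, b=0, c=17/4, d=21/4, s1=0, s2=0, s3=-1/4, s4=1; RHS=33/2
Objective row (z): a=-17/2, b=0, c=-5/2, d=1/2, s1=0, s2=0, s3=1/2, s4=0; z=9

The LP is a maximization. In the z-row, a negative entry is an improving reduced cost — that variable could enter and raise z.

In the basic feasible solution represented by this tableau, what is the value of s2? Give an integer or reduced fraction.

31/2

s2 is basic (row 2); its value is the RHS of that row: 31/2.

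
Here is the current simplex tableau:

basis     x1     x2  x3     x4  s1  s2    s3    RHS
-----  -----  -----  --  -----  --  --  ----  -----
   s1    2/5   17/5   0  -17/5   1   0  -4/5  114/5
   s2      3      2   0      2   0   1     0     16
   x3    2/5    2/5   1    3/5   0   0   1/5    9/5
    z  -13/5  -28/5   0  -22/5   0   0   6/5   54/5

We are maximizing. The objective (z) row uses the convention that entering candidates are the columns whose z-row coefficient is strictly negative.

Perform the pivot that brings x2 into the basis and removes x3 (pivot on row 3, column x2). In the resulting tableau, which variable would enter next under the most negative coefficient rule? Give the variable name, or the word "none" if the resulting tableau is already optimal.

none

Pivot element 2/5. New z-row = old z-row − (-28/5)·(row 3/(2/5)).
Updated z-row coefficients: x1: 3, x2: 0, x3: 14, x4: 4, s1: 0, s2: 0, s3: 4.
No coefficient is strictly negative; the tableau after this pivot is optimal.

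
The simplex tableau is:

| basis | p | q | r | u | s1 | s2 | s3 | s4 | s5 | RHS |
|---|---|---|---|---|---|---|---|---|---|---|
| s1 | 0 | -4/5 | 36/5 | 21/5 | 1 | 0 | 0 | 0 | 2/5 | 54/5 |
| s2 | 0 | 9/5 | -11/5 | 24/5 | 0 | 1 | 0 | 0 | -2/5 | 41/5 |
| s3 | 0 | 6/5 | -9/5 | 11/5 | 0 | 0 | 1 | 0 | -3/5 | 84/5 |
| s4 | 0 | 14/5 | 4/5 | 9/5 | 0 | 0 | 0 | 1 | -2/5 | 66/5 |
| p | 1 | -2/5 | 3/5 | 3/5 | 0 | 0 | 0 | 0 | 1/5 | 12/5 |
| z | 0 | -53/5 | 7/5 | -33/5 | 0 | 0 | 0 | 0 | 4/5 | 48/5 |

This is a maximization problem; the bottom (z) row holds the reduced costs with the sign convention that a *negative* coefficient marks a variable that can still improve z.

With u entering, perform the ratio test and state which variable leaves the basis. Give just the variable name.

Ratios: row 1 (s1): (54/5)/(21/5) = 18/7; row 2 (s2): (41/5)/(24/5) = 41/24; row 3 (s3): (84/5)/(11/5) = 84/11; row 4 (s4): (66/5)/(9/5) = 22/3; row 5 (p): (12/5)/(3/5) = 4.
Minimum ratio 41/24 is in the s2 row, so s2 leaves.

s2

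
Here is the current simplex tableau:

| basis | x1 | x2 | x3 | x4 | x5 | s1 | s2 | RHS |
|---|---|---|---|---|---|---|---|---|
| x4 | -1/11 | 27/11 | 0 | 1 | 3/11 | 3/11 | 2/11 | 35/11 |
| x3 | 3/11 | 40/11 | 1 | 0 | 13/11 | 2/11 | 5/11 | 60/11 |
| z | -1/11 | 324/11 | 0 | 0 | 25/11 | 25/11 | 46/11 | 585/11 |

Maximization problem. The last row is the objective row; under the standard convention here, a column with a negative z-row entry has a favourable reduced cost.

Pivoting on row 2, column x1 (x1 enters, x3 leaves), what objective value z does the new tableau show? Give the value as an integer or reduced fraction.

Minimum ratio for x1: (60/11)/(3/11) = 20.
z changes by −(z-row coeff of x1)·ratio = −(-1/11)·20 = 20/11.
New z = 585/11 + (20/11) = 55.

55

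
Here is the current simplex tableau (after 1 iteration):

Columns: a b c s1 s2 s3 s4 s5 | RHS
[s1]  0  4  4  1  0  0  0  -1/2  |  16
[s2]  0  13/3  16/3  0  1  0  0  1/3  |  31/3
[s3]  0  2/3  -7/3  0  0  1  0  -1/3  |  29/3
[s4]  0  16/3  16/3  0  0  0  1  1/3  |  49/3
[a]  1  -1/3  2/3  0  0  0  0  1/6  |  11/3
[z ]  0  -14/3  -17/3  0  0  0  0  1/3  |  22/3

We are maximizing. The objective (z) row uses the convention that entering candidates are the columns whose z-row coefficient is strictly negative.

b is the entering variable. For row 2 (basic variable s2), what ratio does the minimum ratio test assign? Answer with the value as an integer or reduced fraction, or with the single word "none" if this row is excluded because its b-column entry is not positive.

31/13

Ratio = RHS / (b entry) = (31/3) / (13/3) = 31/13.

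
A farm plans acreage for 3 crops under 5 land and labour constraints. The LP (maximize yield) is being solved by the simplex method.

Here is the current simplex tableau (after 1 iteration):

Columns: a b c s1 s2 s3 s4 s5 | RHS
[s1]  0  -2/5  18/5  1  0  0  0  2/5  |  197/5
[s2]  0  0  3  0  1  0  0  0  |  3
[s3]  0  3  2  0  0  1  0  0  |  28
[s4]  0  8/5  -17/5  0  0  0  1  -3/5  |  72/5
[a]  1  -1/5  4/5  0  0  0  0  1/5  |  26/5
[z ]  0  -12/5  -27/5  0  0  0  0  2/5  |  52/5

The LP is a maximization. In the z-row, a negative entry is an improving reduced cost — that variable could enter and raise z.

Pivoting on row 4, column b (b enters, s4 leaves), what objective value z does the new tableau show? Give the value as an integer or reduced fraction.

Minimum ratio for b: (72/5)/(8/5) = 9.
z changes by −(z-row coeff of b)·ratio = −(-12/5)·9 = 108/5.
New z = 52/5 + (108/5) = 32.

32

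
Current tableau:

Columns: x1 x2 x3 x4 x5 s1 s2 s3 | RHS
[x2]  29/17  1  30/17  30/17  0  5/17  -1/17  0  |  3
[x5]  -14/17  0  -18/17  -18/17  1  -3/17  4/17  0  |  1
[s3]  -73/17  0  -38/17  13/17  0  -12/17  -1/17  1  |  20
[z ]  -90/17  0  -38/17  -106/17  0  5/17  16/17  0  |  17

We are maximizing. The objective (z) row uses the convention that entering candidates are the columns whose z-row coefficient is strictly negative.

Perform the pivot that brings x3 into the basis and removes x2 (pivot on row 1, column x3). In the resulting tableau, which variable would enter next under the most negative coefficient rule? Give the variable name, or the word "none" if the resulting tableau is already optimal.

Pivot element 30/17. New z-row = old z-row − (-38/17)·(row 1/(30/17)).
Updated z-row coefficients: x1: -47/15, x2: 19/15, x3: 0, x4: -4, x5: 0, s1: 2/3, s2: 13/15, s3: 0.
The most negative is -4 in column x4, so x4 would enter next.

x4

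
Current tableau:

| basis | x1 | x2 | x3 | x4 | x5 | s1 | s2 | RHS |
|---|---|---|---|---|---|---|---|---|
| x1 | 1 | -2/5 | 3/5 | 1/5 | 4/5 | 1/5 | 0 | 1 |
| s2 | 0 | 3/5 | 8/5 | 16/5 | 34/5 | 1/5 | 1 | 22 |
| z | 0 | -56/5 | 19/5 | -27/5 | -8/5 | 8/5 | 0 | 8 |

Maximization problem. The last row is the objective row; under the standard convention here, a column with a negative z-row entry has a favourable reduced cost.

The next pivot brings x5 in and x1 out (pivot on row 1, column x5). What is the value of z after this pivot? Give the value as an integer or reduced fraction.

10

Minimum ratio for x5: 1/(4/5) = 5/4.
z changes by −(z-row coeff of x5)·ratio = −(-8/5)·(5/4) = 2.
New z = 8 + 2 = 10.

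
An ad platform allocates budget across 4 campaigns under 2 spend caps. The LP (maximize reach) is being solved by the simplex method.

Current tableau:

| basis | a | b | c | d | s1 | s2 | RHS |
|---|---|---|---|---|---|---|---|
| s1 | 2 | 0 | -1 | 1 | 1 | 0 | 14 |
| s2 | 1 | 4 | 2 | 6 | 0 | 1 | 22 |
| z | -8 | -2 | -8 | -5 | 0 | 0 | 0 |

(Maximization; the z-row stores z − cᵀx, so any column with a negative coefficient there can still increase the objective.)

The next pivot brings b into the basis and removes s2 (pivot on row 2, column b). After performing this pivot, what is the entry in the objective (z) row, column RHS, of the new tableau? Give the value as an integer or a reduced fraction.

11

Pivot element is row 2, column b: 4.
Normalize row 2: new (row 2, RHS) = 22/4 = 11/2.
z-row ← z-row − (-2)·(new row 2): 0 − (-2)·(11/2) = 11.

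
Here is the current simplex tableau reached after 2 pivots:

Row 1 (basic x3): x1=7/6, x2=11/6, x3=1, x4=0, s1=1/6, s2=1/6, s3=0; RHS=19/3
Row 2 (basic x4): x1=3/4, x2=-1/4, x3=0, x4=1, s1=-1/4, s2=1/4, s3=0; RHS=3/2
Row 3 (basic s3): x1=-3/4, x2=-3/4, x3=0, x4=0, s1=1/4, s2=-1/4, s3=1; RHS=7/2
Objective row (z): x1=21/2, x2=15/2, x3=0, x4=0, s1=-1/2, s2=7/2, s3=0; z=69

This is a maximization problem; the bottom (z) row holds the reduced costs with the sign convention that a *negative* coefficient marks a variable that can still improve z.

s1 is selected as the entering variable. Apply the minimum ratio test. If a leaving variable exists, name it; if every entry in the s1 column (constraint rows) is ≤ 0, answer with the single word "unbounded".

s3

Ratios: row 1 (x3): (19/3)/(1/6) = 38; row 2 (x4): entry -1/4 ≤ 0, skip; row 3 (s3): (7/2)/(1/4) = 14.
Minimum ratio is in the s3 row, so s3 leaves.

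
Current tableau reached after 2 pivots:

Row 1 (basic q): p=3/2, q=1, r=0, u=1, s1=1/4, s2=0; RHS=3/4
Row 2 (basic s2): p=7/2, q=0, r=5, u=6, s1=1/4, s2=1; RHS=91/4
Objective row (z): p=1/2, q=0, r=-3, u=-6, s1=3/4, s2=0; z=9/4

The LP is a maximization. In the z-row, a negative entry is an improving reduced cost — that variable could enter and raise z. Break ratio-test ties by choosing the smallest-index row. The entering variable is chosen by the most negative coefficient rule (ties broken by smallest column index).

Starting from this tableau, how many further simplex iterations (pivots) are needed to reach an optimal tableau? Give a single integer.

2

pivot: u in, q out → z = 27/4
pivot: r in, s2 out → z = 177/10
No improving column remains; optimal.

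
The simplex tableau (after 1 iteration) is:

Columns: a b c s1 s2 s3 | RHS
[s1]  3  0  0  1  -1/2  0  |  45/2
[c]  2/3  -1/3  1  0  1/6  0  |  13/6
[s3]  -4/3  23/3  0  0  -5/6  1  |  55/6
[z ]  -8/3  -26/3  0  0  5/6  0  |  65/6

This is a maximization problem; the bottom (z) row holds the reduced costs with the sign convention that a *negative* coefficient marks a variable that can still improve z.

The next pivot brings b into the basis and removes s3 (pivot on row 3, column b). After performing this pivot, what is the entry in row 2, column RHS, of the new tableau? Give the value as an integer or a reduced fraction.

59/23

Pivot element is row 3, column b: 23/3.
Normalize row 3: new (row 3, RHS) = (55/6)/(23/3) = 55/46.
row 2 ← row 2 − (-1/3)·(new row 3): 13/6 − (-1/3)·(55/46) = 59/23.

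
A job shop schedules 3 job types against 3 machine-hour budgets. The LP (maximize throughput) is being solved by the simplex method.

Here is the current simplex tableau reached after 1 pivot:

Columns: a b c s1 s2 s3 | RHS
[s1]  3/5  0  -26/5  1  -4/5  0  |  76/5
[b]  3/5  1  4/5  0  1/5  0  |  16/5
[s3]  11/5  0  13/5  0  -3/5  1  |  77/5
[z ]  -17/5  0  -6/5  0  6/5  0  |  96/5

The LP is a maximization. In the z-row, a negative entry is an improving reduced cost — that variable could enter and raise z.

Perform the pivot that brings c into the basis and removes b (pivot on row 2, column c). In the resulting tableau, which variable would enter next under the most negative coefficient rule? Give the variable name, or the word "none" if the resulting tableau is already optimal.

Pivot element 4/5. New z-row = old z-row − (-6/5)·(row 2/(4/5)).
Updated z-row coefficients: a: -5/2, b: 3/2, c: 0, s1: 0, s2: 3/2, s3: 0.
The most negative is -5/2 in column a, so a would enter next.

a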